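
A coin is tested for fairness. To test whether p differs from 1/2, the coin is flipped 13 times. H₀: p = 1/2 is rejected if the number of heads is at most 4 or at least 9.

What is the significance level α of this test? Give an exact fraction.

The significance level is the null-hypothesis probability of the rejection region {≤4} ∪ {≥9}.
Each tail has probability (1 + 13 + 78 + 286 + 715)/8192; doubling gives α = 2186/8192 = 1093/4096.

1093/4096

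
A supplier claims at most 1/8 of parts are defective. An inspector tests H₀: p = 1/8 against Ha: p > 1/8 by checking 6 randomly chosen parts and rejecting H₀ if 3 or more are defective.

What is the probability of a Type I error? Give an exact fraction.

3819/131072

α = P(reject H₀ | H₀ true) = P(X ≥ 3 | p = 1/8), X ~ Binomial(6, 1/8).
α = 1 − P(X ≤ 2) = 1 − 127253/131072 = 3819/131072.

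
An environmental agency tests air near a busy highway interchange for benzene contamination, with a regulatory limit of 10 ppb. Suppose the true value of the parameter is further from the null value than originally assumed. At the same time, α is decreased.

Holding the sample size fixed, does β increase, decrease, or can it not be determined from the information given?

Cannot be determined from the information given.

The first change alone would make β decrease; the second alone would make β increase. Which effect dominates depends on the magnitudes, which are not given.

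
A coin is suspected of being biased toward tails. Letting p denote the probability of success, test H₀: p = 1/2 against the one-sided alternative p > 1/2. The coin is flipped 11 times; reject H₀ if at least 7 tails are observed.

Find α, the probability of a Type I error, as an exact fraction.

The Type I error probability is α = P(S ≥ 7) computed under H₀, where S ~ Binomial(11, 1/2).
That's C(11,7) + C(11,8) + C(11,9) + C(11,10) + C(11,11) over 2^11, i.e. (330 + 165 + 55 + 11 + 1)/2048 = 562/2048 = 281/1024.

281/1024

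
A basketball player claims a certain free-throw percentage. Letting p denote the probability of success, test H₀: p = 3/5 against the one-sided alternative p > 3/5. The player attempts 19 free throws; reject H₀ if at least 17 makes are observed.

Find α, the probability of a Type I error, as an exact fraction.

104216111541/19073486328125

Under H₀, S ~ Binomial(19, 3/5), and α = P(S ≥ 17).
Summing C(19,j)(3/5)^j(2/5)^{19−j} for j = 17,…,19 gives 104216111541/19073486328125.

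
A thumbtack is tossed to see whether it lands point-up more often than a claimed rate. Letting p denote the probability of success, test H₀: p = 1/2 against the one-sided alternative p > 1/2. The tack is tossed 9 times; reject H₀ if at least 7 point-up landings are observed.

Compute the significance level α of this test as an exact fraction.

α = P(reject H₀ | H₀ true) = P(S ≥ 7 | p = 1/2), with S ~ Binomial(9, 1/2).
Summing the upper tail: (36 + 9 + 1) / 2^9 = 46/512 = 23/256.

23/256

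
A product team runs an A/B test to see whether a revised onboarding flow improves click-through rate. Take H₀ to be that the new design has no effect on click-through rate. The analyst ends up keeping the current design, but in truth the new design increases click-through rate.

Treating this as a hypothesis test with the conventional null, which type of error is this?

Type II error

'Keeping the current design' corresponds to failing to reject H₀.
H₀ was not rejected but H₀ is false — a Type II error (false negative).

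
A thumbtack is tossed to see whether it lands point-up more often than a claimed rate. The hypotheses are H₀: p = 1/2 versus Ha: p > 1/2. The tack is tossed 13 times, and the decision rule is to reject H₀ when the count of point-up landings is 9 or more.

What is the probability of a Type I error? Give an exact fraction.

The Type I error probability is α = P(Y ≥ 9) computed under H₀, where Y ~ Binomial(13, 1/2).
P(Y ≥ 9) = [C(13,9) + C(13,10) + C(13,11) + C(13,12) + C(13,13)] / 2^13 = (715 + 286 + 78 + 13 + 1) / 8192 = 1093/8192.

1093/8192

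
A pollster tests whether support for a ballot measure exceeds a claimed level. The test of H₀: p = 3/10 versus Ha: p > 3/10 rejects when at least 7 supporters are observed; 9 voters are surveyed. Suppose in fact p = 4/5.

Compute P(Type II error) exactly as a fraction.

511333/1953125

Under the alternative p = 4/5, K ~ Binomial(9, 4/5); β is the probability the test does not reject, P(K < 7).
Adding the binomial probabilities P(K=0)+…+P(K=6) at p = 4/5 gives 511333/1953125.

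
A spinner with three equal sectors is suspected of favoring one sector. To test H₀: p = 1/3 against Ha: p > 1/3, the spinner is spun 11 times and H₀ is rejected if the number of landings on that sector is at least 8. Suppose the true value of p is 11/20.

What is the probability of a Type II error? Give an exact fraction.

828290341647/1024000000000

Under the alternative p = 11/20, X ~ Binomial(11, 11/20); β is the probability the test does not reject, P(X < 8).
Summing C(11,j)·(11/20)^j·(9/20)^{11-j} for j = 0..7 gives 828290341647/1024000000000.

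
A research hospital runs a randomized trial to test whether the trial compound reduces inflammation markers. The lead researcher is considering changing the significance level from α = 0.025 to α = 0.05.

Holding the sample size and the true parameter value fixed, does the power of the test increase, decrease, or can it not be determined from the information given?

A larger α widens the rejection region, so when the alternative is true more outcomes lead to rejection — failing to reject becomes less likely.
Since power = 1 − β and β decreases, power increases.

It increases.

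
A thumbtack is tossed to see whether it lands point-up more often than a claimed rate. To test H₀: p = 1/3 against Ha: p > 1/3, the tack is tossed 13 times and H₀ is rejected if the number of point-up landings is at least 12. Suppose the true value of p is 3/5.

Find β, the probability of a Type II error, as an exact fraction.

1205291336/1220703125

Under the alternative p = 3/5, K ~ Binomial(13, 3/5); β is the probability the test does not reject, P(K < 12).
Summing C(13,j)·(3/5)^j·(2/5)^{13-j} for j = 0..11 gives 1205291336/1220703125.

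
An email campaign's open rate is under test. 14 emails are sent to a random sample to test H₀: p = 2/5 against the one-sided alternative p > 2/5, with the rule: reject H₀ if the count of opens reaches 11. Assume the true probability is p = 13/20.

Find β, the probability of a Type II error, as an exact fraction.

A Type II error is failing to reject when Ha holds: with p = 13/20, β = P(Y ≤ 10).
Equivalently, β = 1 − P(Y ≥ 11) = 638569946045404807/819200000000000000.

638569946045404807/819200000000000000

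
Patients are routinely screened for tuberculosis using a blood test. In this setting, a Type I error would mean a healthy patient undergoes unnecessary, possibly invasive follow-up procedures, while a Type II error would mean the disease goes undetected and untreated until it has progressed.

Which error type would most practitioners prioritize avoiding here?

The Type II consequence (the disease goes undetected and untreated until it has progressed) is more severe than the Type I consequence (a healthy patient undergoes unnecessary, possibly invasive follow-up procedures).

Type II error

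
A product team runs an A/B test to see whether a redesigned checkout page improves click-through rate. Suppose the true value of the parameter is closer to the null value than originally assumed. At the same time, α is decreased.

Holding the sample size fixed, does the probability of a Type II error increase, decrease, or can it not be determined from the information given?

It increases.

A smaller true effect puts the Ha sampling distribution closer to H₀, so more of it falls in the non-rejection region. Lowering α raises the bar for rejection; under Ha, the test now fails to reject on outcomes it previously would have rejected. Both changes push β in the same direction.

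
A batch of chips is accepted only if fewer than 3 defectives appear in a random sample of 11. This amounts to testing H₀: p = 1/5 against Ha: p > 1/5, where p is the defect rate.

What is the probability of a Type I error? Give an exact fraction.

Under H₀, K ~ Binomial(11, 1/5); the Type I error rate is P(K ≥ 3).
Computing the lower-tail complement: 1 − 6029312/9765625 = 3736313/9765625.

3736313/9765625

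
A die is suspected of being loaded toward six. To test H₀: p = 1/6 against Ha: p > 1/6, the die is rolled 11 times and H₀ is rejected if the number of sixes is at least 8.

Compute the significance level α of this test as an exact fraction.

919/15116544

The Type I error probability is α = P(Y ≥ 8) computed under H₀, where Y ~ Binomial(11, 1/6).
Summing C(11,j)(1/6)^j(5/6)^{11−j} for j = 8,…,11 gives 919/15116544.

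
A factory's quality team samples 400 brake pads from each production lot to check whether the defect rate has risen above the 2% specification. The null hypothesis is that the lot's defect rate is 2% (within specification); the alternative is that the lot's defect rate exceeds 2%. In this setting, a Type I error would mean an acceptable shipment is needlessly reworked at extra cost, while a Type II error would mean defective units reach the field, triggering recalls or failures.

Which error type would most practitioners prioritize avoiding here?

Type II error

The Type II consequence (defective units reach the field, triggering recalls or failures) is more severe than the Type I consequence (an acceptable shipment is needlessly reworked at extra cost).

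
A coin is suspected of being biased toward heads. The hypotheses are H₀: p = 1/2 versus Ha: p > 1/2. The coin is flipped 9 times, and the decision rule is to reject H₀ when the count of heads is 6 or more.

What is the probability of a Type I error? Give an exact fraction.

65/256

Under H₀, Y ~ Binomial(9, 1/2), and α = P(Y ≥ 6).
That's C(9,6) + C(9,7) + C(9,8) + C(9,9) over 2^9, i.e. (84 + 36 + 9 + 1)/512 = 130/512 = 65/256.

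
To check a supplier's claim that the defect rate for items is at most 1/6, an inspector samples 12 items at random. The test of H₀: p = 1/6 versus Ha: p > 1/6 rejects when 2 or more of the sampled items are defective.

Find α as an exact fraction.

1346704211/2176782336

The significance level is the probability, assuming p = 1/6, of seeing 2 or more defectives in 12 draws.
Computing the lower-tail complement: 1 − 830078125/2176782336 = 1346704211/2176782336.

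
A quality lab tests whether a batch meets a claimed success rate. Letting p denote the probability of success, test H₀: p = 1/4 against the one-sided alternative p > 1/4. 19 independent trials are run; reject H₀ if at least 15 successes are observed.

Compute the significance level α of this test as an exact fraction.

85429/68719476736

α = P(reject H₀ | H₀ true) = P(S ≥ 15 | p = 1/4), with S ~ Binomial(19, 1/4).
Summing C(19,j)(1/4)^j(3/4)^{19−j} for j = 15,…,19 gives 85429/68719476736.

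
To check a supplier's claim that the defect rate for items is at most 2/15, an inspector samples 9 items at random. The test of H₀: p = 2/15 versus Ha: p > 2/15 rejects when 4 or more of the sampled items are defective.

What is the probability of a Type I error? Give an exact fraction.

α = P(reject H₀ | H₀ true) = P(K ≥ 4 | p = 2/15), K ~ Binomial(9, 2/15).
Via the complement, α = 1 − Σ_{j=0}^{3} C(9,j)(2/15)^j(13/15)^{9-j} = 876304928/38443359375.

876304928/38443359375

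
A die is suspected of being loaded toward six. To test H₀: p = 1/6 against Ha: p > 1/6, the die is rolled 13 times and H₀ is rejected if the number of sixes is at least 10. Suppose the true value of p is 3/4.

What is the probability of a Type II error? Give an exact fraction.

3487541/8388608

Under the alternative p = 3/4, X ~ Binomial(13, 3/4); β is the probability the test does not reject, P(X < 10).
Equivalently, β = 1 − P(X ≥ 10) = 3487541/8388608.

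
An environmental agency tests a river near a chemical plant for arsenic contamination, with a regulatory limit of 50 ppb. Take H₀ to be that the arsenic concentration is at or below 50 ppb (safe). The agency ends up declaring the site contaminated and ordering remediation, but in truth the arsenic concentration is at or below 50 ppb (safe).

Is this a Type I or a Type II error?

Type I error

'Declaring the site contaminated and ordering remediation' corresponds to rejecting H₀.
H₀ was rejected but H₀ is true — a Type I error (false positive).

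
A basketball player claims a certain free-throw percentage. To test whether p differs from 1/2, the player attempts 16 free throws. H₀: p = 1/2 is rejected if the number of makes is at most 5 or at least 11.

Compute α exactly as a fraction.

α = P(Y ≤ 5 or Y ≥ 11 | p = 1/2), Y ~ Binomial(16, 1/2).
By symmetry, α = 2·P(Y ≤ 5) = 2·(1 + 16 + 120 + 560 + 1820 + 4368)/65536 = 13770/65536 = 6885/32768.

6885/32768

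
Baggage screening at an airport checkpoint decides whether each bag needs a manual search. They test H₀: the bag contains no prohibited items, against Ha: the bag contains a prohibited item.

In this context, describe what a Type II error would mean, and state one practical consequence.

A Type II error would mean concluding that the bag contains no prohibited items (or at least failing to establish that the bag contains a prohibited item) when in fact the bag contains a prohibited item. Consequence: a prohibited item passes through security undetected.

A Type II error is failing to reject H₀ when H₀ is false.
Here that means letting the bag through when actually the bag contains a prohibited item.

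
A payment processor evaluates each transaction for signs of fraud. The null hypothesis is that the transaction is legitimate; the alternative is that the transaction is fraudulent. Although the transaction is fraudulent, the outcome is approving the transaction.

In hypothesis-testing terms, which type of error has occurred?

Type II error

'Approving the transaction' corresponds to failing to reject H₀.
H₀ was not rejected but H₀ is false — a Type II error (false negative).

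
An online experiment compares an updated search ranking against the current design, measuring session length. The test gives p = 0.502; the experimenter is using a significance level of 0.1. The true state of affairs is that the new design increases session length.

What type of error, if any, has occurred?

Type II error

The conventional null hypothesis is that the new design has no effect on session length.
Since p = 0.502 ≥ α = 0.1, H₀ is not rejected.
H₀ is false (actually the new design increases session length).
Failing to reject a false H₀ is a Type II error.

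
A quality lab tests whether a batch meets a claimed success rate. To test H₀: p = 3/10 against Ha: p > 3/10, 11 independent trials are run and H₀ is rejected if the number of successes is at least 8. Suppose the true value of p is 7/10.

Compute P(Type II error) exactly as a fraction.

β = P(fail to reject H₀ | Ha true) = P(Y ≤ 7 | p = 7/10), Y ~ Binomial(11, 7/10).
Adding the binomial probabilities P(Y=0)+…+P(Y=7) at p = 7/10 gives 1076094153/2500000000.

1076094153/2500000000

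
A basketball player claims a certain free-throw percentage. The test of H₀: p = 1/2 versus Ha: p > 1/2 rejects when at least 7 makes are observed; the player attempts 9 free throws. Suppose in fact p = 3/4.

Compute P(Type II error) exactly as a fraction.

β = P(fail to reject H₀ | Ha true) = P(Y ≤ 6 | p = 3/4), Y ~ Binomial(9, 3/4).
Adding the binomial probabilities P(Y=0)+…+P(Y=6) at p = 3/4 gives 13085/32768.

13085/32768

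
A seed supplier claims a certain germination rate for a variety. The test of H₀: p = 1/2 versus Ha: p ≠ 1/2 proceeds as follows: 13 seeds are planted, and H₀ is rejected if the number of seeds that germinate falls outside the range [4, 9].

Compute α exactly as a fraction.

189/2048

α = P(Y ≤ 3 or Y ≥ 10 | p = 1/2), Y ~ Binomial(13, 1/2).
Each tail has probability (1 + 13 + 78 + 286)/8192; doubling gives α = 756/8192 = 189/2048.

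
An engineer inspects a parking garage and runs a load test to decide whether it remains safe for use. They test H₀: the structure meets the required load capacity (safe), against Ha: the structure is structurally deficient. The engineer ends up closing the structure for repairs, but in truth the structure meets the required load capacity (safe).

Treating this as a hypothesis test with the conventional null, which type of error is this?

Type I error

'Closing the structure for repairs' corresponds to rejecting H₀.
H₀ was rejected but H₀ is true — a Type I error (false positive).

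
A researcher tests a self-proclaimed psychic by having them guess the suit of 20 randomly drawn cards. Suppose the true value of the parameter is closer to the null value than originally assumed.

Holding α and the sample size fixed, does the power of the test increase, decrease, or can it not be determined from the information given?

It decreases.

A smaller true effect puts the Ha sampling distribution closer to H₀, so more of it falls in the non-rejection region.
Since power = 1 − β and β increases, power decreases.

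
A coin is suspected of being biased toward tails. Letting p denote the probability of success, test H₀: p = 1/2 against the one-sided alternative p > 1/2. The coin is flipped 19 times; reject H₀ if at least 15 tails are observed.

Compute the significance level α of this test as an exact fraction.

α = P(reject H₀ | H₀ true) = P(Y ≥ 15 | p = 1/2), with Y ~ Binomial(19, 1/2).
That's C(19,15) + C(19,16) + C(19,17) + C(19,18) + C(19,19) over 2^19, i.e. (3876 + 969 + 171 + 19 + 1)/524288 = 5036/524288 = 1259/131072.

1259/131072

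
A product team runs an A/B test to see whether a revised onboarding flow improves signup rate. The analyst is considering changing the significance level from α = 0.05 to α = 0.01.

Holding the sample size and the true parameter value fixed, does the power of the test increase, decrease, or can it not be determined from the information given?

A smaller α moves the rejection region further into the tail. With the alternative true, more outcomes now fall outside the rejection region, so failing to reject becomes more likely.
Since power = 1 − β and β increases, power decreases.

It decreases.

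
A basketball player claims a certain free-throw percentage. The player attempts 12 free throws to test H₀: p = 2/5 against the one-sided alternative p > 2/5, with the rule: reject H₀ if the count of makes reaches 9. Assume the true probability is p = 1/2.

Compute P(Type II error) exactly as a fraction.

A Type II error is failing to reject when Ha holds: with p = 1/2, β = P(X ≤ 8).
Equivalently, β = 1 − P(X ≥ 9) = 3797/4096.

3797/4096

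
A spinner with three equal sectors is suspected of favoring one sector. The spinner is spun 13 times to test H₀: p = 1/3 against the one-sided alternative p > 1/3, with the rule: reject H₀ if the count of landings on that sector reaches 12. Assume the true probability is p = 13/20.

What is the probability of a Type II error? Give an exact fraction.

9937124893407747/10240000000000000

Under the alternative p = 13/20, S ~ Binomial(13, 13/20); β is the probability the test does not reject, P(S < 12).
Equivalently, β = 1 − P(S ≥ 12) = 9937124893407747/10240000000000000.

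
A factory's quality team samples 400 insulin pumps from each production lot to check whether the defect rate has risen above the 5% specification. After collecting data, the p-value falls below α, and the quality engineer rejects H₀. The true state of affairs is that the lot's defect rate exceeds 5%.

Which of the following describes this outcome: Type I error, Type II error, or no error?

No error (correct decision).

The conventional null hypothesis here is that the lot's defect rate is 5% (within specification).
The test rejected a false H₀ — the decision matches the true state.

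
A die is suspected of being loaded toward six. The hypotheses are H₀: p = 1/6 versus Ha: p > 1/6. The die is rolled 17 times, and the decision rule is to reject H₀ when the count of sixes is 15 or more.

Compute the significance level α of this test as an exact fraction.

α = P(reject H₀ | H₀ true) = P(Y ≥ 15 | p = 1/6), with Y ~ Binomial(17, 1/6).
Adding the binomial terms for j = 15 through 17 with p = 1/6 yields 581/2821109907456.

581/2821109907456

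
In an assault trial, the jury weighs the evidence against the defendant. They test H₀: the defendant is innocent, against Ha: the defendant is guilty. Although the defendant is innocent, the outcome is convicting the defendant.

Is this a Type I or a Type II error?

'Convicting the defendant' corresponds to rejecting H₀.
H₀ was rejected but H₀ is true — a Type I error (false positive).

Type I error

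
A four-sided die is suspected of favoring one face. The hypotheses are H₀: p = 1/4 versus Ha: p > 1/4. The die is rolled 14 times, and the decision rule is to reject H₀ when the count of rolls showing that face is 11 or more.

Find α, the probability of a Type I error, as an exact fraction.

5345/134217728

The Type I error probability is α = P(K ≥ 11) computed under H₀, where K ~ Binomial(14, 1/4).
Summing C(14,j)(1/4)^j(3/4)^{14−j} for j = 11,…,14 gives 5345/134217728.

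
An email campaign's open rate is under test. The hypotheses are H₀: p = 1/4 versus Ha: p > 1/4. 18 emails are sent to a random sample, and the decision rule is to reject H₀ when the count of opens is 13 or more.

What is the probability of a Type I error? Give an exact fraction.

588337/17179869184

Under H₀, Y ~ Binomial(18, 1/4), and α = P(Y ≥ 13).
Adding the binomial terms for j = 13 through 18 with p = 1/4 yields 588337/17179869184.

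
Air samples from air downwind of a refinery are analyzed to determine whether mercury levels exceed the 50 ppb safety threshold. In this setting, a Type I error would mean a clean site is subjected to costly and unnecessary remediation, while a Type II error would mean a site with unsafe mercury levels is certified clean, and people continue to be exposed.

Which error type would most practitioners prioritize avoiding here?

Type II error

The Type II consequence (a site with unsafe mercury levels is certified clean, and people continue to be exposed) is more severe than the Type I consequence (a clean site is subjected to costly and unnecessary remediation).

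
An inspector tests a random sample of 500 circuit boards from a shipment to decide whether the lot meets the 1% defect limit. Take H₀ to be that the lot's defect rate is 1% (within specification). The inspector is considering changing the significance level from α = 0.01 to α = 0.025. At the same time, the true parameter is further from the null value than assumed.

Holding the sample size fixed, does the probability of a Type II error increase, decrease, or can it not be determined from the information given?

It decreases.

A larger α widens the rejection region, so when the alternative is true more outcomes lead to rejection — failing to reject becomes less likely. The further the true parameter sits from the null value, the more of the Ha sampling distribution falls in the rejection region. Both changes push β in the same direction.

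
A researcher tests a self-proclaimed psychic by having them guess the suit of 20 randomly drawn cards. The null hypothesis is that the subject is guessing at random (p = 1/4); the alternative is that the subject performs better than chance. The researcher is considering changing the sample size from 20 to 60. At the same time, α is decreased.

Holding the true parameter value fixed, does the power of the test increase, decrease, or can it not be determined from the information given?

Cannot be determined from the information given.

The first change alone would make β decrease; the second alone would make β increase. Which effect dominates depends on the magnitudes, which are not given.
Since power = 1 − β, the effect on power is likewise indeterminate.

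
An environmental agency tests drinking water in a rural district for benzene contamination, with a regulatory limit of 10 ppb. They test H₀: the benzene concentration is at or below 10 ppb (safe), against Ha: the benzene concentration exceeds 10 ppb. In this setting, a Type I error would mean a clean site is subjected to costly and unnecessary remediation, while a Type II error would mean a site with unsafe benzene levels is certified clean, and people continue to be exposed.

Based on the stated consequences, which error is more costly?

The Type II consequence (a site with unsafe benzene levels is certified clean, and people continue to be exposed) is more severe than the Type I consequence (a clean site is subjected to costly and unnecessary remediation).

Type II error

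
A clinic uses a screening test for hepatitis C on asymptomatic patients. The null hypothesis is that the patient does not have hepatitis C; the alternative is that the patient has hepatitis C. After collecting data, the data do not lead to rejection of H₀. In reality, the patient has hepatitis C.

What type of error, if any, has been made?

H₀ was not rejected, but H₀ is actually false.
Failing to reject a false null hypothesis is a Type II error (false negative).

Type II error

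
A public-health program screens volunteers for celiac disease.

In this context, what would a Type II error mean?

With the conventional null hypothesis that the patient does not have celiac disease:
A Type II error is failing to reject H₀ when H₀ is false.
Here that means clearing the patient as negative when actually the patient has celiac disease.

A Type II error would mean concluding that the patient does not have celiac disease (or at least failing to establish that the patient has celiac disease) when in fact the patient has celiac disease.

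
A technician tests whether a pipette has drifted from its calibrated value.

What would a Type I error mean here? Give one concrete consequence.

With the conventional null hypothesis that the instrument is correctly calibrated:
A Type I error is rejecting H₀ when H₀ is true.
Here that means pulling the instrument for recalibration when actually the instrument is correctly calibrated.

A Type I error would mean concluding that the instrument has drifted out of calibration when in fact the instrument is correctly calibrated. Consequence: a properly working instrument is taken offline unnecessarily.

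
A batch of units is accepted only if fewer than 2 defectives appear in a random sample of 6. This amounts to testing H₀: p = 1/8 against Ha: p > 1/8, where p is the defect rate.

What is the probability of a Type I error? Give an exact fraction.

43653/262144

Under H₀, X ~ Binomial(6, 1/8); the Type I error rate is P(X ≥ 2).
Computing the lower-tail complement: 1 − 218491/262144 = 43653/262144.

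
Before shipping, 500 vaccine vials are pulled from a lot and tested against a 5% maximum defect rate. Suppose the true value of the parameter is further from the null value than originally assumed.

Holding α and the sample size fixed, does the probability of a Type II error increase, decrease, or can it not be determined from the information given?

A bigger departure from H₀ is easier for the test to detect, so it fails to reject less often.

It decreases.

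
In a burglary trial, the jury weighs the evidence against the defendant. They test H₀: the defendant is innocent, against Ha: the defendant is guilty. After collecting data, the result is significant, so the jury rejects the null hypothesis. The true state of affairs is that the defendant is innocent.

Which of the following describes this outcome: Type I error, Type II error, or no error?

Type I error

H₀ was rejected, but H₀ is actually true.
Rejecting a true null hypothesis is a Type I error (false positive).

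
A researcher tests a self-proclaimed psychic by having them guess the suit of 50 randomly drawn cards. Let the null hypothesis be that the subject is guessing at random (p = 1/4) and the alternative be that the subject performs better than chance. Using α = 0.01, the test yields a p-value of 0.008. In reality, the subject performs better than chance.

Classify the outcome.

Since p = 0.008 < α = 0.01, H₀ is rejected.
H₀ is false (actually the subject performs better than chance).
The decision matches the true state — no error.

No error (correct decision).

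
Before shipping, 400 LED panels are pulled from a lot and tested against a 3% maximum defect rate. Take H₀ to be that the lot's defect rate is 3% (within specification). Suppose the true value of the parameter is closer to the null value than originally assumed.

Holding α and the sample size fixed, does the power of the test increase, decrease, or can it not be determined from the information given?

A smaller true effect puts the Ha sampling distribution closer to H₀, so more of it falls in the non-rejection region.
Since power = 1 − β and β increases, power decreases.

It decreases.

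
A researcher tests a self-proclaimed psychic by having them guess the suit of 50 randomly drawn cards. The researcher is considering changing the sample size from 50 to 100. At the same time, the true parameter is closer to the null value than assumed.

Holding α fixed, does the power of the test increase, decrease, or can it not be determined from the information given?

The first change alone would make β decrease; the second alone would make β increase. Which effect dominates depends on the magnitudes, which are not given.
Since power = 1 − β, the effect on power is likewise indeterminate.

Cannot be determined from the information given.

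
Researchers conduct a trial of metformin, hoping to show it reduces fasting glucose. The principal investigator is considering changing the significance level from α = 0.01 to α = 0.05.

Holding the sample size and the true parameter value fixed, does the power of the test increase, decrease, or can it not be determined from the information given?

It increases.

A larger α widens the rejection region, so when the alternative is true more outcomes lead to rejection — failing to reject becomes less likely.
Since power = 1 − β and β decreases, power increases.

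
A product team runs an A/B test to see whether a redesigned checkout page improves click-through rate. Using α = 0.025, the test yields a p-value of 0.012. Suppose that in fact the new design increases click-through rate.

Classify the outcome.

The conventional null hypothesis is that the new design has no effect on click-through rate.
Since p = 0.012 < α = 0.025, H₀ is rejected.
H₀ is false (actually the new design increases click-through rate).
The decision matches the true state — no error.

Neither — the decision is correct.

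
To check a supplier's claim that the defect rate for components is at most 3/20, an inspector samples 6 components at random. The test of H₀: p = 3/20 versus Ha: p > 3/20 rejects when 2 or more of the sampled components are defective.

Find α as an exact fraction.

2861001/12800000

Under H₀, S ~ Binomial(6, 3/20); the Type I error rate is P(S ≥ 2).
Via the complement, α = 1 − Σ_{j=0}^{1} C(6,j)(3/20)^j(17/20)^{6-j} = 2861001/12800000.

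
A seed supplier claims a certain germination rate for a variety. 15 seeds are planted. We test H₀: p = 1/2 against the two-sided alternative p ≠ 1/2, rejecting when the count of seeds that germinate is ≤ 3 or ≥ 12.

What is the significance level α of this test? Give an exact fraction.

Under H₀, K ~ Binomial(15, 1/2); α is the probability of landing in either tail, P(K ≤ 3) + P(K ≥ 12).
Each tail has probability (1 + 15 + 105 + 455)/32768; doubling gives α = 1152/32768 = 9/256.

9/256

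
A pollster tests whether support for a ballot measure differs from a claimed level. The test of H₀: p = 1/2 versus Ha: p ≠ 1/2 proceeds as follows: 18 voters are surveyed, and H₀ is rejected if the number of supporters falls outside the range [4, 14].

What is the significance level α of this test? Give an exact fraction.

The significance level is the null-hypothesis probability of the rejection region {≤3} ∪ {≥15}.
The two tails are symmetric, so α = 2·(1 + 18 + 153 + 816)/2^18 = 1976/262144 = 247/32768.

247/32768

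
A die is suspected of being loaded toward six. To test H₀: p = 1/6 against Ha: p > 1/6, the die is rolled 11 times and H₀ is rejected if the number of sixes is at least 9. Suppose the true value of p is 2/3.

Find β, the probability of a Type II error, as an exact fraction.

A Type II error is failing to reject when Ha holds: with p = 2/3, β = P(X ≤ 8).
Equivalently, β = 1 − P(X ≥ 9) = 1675/2187.

1675/2187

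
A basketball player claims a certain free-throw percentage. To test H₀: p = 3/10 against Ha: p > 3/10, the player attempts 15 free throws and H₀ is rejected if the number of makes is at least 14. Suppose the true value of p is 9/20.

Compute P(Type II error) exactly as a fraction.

A Type II error is failing to reject when Ha holds: with p = 9/20, β = P(K ≤ 13).
Equivalently, β = 1 − P(K ≥ 14) = 16382009719056418393/16384000000000000000.

16382009719056418393/16384000000000000000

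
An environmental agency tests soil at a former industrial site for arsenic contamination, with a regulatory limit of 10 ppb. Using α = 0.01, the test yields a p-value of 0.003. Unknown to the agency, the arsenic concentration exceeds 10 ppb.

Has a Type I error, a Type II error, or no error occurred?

The conventional null hypothesis is that the arsenic concentration is at or below 10 ppb (safe).
Since p = 0.003 < α = 0.01, H₀ is rejected.
H₀ is false (actually the arsenic concentration exceeds 10 ppb).
The decision matches the true state — no error.

Neither — the decision is correct.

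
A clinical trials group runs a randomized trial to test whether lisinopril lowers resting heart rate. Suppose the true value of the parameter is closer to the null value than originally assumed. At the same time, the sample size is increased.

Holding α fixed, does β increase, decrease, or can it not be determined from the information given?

The first change alone would make β increase; the second alone would make β decrease. Which effect dominates depends on the magnitudes, which are not given.

Cannot be determined from the information given.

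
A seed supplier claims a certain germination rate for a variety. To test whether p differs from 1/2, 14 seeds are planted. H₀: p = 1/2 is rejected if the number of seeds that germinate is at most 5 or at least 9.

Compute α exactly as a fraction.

3473/8192

α = P(X ≤ 5 or X ≥ 9 | p = 1/2), X ~ Binomial(14, 1/2).
Each tail has probability (1 + 14 + 91 + 364 + 1001 + 2002)/16384; doubling gives α = 6946/16384 = 3473/8192.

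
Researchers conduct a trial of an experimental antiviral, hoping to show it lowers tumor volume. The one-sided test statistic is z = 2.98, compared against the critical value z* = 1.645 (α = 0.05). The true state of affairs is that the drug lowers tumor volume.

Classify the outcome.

The conventional null hypothesis is that the drug has no effect on tumor volume.
Since z = 2.98 > z* = 1.645, H₀ is rejected.
H₀ is false (actually the drug lowers tumor volume).
The decision matches the true state — no error.

No error (correct decision).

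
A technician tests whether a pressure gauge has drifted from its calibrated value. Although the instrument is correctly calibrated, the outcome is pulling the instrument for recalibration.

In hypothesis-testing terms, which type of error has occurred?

Type I error

The null hypothesis here is that the instrument is correctly calibrated.
'Pulling the instrument for recalibration' corresponds to rejecting H₀.
H₀ was rejected but H₀ is true — a Type I error (false positive).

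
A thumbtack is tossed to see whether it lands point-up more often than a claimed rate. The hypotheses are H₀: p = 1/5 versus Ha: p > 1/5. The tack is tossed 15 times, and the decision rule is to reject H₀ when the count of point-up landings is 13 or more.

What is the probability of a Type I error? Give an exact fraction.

α = P(reject H₀ | H₀ true) = P(K ≥ 13 | p = 1/5), with K ~ Binomial(15, 1/5).
P(K ≥ 13) = Σ_{j=13}^{15} C(15,j)·(1/5)^j·(4/5)^{15-j} = 1741/30517578125.

1741/30517578125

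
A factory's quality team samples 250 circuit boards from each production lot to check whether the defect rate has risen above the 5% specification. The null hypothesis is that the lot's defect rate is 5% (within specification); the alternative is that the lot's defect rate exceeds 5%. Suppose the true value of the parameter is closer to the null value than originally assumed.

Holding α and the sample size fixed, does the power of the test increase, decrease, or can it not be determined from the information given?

When the true parameter is near the null value, the test has a harder time distinguishing Ha from H₀.
Since power = 1 − β and β increases, power decreases.

It decreases.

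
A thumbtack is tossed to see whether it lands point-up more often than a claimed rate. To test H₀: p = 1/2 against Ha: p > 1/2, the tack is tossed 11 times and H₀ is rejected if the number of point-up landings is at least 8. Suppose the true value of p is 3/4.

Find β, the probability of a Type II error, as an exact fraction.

150311/524288

β = P(fail to reject H₀ | Ha true) = P(S ≤ 7 | p = 3/4), S ~ Binomial(11, 3/4).
Adding the binomial probabilities P(S=0)+…+P(S=7) at p = 3/4 gives 150311/524288.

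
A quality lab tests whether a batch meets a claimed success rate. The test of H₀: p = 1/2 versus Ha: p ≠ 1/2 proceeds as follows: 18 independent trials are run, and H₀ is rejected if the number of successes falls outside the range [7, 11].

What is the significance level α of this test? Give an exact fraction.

Under H₀, X ~ Binomial(18, 1/2); α is the probability of landing in either tail, P(X ≤ 6) + P(X ≥ 12).
Each tail has probability (1 + 18 + 153 + 816 + 3060 + 8568 + 18564)/262144; doubling gives α = 62360/262144 = 7795/32768.

7795/32768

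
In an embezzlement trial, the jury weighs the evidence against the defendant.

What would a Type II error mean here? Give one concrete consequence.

With the conventional null hypothesis that the defendant is innocent:
A Type II error is failing to reject H₀ when H₀ is false.
Here that means acquitting the defendant when actually the defendant is guilty.

A Type II error would mean concluding that the defendant is innocent (or at least failing to establish that the defendant is guilty) when in fact the defendant is guilty. Consequence: a guilty person goes free.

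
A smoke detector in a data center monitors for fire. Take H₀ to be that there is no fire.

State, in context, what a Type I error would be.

A Type I error is rejecting H₀ when H₀ is true.
Here that means sounding the alarm and evacuating the building when actually there is no fire.

A Type I error would mean concluding that there is a fire when in fact there is no fire.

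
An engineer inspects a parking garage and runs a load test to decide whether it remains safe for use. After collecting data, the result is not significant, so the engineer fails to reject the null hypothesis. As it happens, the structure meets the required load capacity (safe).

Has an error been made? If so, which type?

The conventional null hypothesis here is that the structure meets the required load capacity (safe).
The test retained a true H₀ — the decision matches the true state.

No error — this is a correct decision.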